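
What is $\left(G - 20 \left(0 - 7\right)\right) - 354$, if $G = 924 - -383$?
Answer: $1093$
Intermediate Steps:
$G = 1307$ ($G = 924 + 383 = 1307$)
$\left(G - 20 \left(0 - 7\right)\right) - 354 = \left(1307 - 20 \left(0 - 7\right)\right) - 354 = \left(1307 - -140\right) - 354 = \left(1307 + 140\right) - 354 = 1447 - 354 = 1093$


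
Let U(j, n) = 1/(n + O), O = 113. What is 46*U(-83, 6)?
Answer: 46/119 ≈ 0.38655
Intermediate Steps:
U(j, n) = 1/(113 + n) (U(j, n) = 1/(n + 113) = 1/(113 + n))
46*U(-83, 6) = 46/(113 + 6) = 46/119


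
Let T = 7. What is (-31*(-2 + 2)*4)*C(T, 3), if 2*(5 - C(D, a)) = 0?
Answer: 0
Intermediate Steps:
C(D, a) = 5 (C(D, a) = 5 - 1/2*0 = 5 + 0 = 5)
(-31*(-2 + 2)*4)*C(T, 3) = -31*(-2 + 2)*4*5 = -0*4*5 = -31*0*5 = 0*5 = 0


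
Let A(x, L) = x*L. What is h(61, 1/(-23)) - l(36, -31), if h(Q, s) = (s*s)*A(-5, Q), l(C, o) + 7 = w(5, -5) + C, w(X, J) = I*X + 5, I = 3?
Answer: -26226/529 ≈ -49.577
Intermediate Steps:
w(X, J) = 5 + 3*X (w(X, J) = 3*X + 5 = 5 + 3*X)
A(x, L) = L*x
l(C, o) = 13 + C (l(C, o) = -7 + ((5 + 3*5) + C) = -7 + ((5 + 15) + C) = -7 + (20 + C) = 13 + C)
h(Q, s) = -5*Q*s² (h(Q, s) = (s*s)*(Q*(-5)) = s²*(-5*Q) = -5*Q*s²)
h(61, 1/(-23)) - l(36, -31) = -5*61*(1/(-23))² - (13 + 36) = -5*61*(-1/23)² - 1*49 = -5*61*1/529 - 49 = -305/529 - 49 = -26226/529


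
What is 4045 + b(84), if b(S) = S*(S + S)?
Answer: 18157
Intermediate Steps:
b(S) = 2*S² (b(S) = S*(2*S) = 2*S²)
4045 + b(84) = 4045 + 2*84² = 4045 + 2*7056 = 4045 + 14112 = 18157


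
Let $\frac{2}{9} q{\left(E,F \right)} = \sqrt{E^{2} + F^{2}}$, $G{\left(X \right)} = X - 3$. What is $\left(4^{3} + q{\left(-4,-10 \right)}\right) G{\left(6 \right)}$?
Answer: $192 + 27 \sqrt{29} \approx 337.4$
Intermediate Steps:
$G{\left(X \right)} = -3 + X$
$q{\left(E,F \right)} = \frac{9 \sqrt{E^{2} + F^{2}}}{2}$
$\left(4^{3} + q{\left(-4,-10 \right)}\right) G{\left(6 \right)} = \left(4^{3} + \frac{9 \sqrt{\left(-4\right)^{2} + \left(-10\right)^{2}}}{2}\right) \left(-3 + 6\right) = \left(64 + \frac{9 \sqrt{16 + 100}}{2}\right) 3 = \left(64 + \frac{9 \sqrt{116}}{2}\right) 3 = \left(64 + \frac{9 \cdot 2 \sqrt{29}}{2}\right) 3 = \left(64 + 9 \sqrt{29}\right) 3 = 192 + 27 \sqrt{29}$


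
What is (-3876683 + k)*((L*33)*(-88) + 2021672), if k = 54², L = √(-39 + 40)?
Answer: -7820236859056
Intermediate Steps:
L = 1 (L = √1 = 1)
k = 2916
(-3876683 + k)*((L*33)*(-88) + 2021672) = (-3876683 + 2916)*((1*33)*(-88) + 2021672) = -3873767*(33*(-88) + 2021672) = -3873767*(-2904 + 2021672) = -3873767*2018768 = -7820236859056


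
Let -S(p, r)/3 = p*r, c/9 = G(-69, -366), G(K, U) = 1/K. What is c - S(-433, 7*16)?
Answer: -3346227/23 ≈ -1.4549e+5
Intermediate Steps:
c = -3/23 (c = 9/(-69) = 9*(-1/69) = -3/23 ≈ -0.13043)
S(p, r) = -3*p*r
c - S(-433, 7*16) = -3/23 - (-3)*(-433)*7*16 = -3/23 - (-3)*(-433)*112 = -3/23 - 1*145488 = -3/23 - 145488 = -3346227/23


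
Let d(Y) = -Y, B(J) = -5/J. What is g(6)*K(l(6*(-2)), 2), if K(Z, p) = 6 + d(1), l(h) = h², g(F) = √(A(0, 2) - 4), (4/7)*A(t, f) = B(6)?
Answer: 5*I*√786/12 ≈ 11.682*I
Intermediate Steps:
A(t, f) = -35/24 (A(t, f) = 7*(-5/6)/4 = 7*(-5*⅙)/4 = (7/4)*(-⅚) = -35/24)
g(F) = I*√786/12 (g(F) = √(-35/24 - 4) = √(-131/24) = I*√786/12)
K(Z, p) = 5 (K(Z, p) = 6 - 1*1 = 6 - 1 = 5)
g(6)*K(l(6*(-2)), 2) = (I*√786/12)*5 = 5*I*√786/12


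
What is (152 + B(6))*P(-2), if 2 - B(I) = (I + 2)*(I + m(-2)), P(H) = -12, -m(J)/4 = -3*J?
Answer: -3576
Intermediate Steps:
m(J) = 12*J (m(J) = -(-12)*J = 12*J)
B(I) = 2 - (-24 + I)*(2 + I) (B(I) = 2 - (I + 2)*(I + 12*(-2)) = 2 - (2 + I)*(I - 24) = 2 - (2 + I)*(-24 + I) = 2 - (-24 + I)*(2 + I))
(152 + B(6))*P(-2) = (152 + (50 - 1*6**2 + 22*6))*(-12) = (152 + (50 - 1*36 + 132))*(-12) = (152 + (50 - 36 + 132))*(-12) = (152 + 146)*(-12) = 298*(-12) = -3576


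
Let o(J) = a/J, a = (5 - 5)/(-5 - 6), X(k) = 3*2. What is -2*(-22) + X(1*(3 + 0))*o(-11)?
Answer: 44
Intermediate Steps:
X(k) = 6
a = 0 (a = 0/(-11) = 0*(-1/11) = 0)
o(J) = 0 (o(J) = 0/J = 0)
-2*(-22) + X(1*(3 + 0))*o(-11) = -2*(-22) + 6*0 = 44 + 0 = 44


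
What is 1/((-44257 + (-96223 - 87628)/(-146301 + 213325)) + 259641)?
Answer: 67024/14435713365 ≈ 4.6429e-6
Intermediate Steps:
1/((-44257 + (-96223 - 87628)/(-146301 + 213325)) + 259641) = 1/((-44257 - 183851/67024) + 259641) = 1/(-2966465019/67024 + 259641) = 1/(14435713365/67024) = 67024/14435713365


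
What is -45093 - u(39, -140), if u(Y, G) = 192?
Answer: -45285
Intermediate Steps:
-45093 - u(39, -140) = -45093 - 1*192 = -45093 - 192 = -45285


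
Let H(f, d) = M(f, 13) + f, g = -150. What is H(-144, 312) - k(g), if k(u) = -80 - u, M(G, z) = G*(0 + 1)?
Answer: -358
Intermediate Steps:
M(G, z) = G (M(G, z) = G*1 = G)
H(f, d) = 2*f (H(f, d) = f + f = 2*f)
H(-144, 312) - k(g) = 2*(-144) - (-80 - 1*(-150)) = -288 - (-80 + 150) = -288 - 1*70 = -288 - 70 = -358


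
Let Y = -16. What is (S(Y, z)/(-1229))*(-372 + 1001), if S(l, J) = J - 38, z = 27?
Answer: 6919/1229 ≈ 5.6298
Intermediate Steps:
S(l, J) = -38 + J
(S(Y, z)/(-1229))*(-372 + 1001) = ((-38 + 27)/(-1229))*(-372 + 1001) = -11*(-1/1229)*629 = (11/1229)*629 = 6919/1229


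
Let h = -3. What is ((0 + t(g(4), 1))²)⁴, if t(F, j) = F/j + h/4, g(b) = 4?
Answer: 815730721/65536 ≈ 12447.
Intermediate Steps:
t(F, j) = -¾ + F/j (t(F, j) = F/j - 3/4 = F/j - 3*¼ = F/j - ¾ = -¾ + F/j)
((0 + t(g(4), 1))²)⁴ = ((0 + (-¾ + 4/1))²)⁴ = ((0 + (-¾ + 4*1))²)⁴ = ((0 + (-¾ + 4))²)⁴ = ((0 + 13/4)²)⁴ = ((13/4)²)⁴ = (169/16)⁴ = 815730721/65536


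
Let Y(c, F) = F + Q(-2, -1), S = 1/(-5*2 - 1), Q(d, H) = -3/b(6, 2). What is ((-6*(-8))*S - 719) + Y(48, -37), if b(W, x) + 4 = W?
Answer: -16761/22 ≈ -761.86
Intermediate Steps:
b(W, x) = -4 + W
Q(d, H) = -3/2 (Q(d, H) = -3/(-4 + 6) = -3/2)
S = -1/11 (S = 1/(-10 - 1) = 1/(-11) = -1/11 ≈ -0.090909)
Y(c, F) = -3/2 + F (Y(c, F) = F - 3/2 = -3/2 + F)
((-6*(-8))*S - 719) + Y(48, -37) = (-6*(-8)*(-1/11) - 719) + (-3/2 - 37) = (48*(-1/11) - 719) - 77/2 = (-48/11 - 719) - 77/2 = -7957/11 - 77/2 = -16761/22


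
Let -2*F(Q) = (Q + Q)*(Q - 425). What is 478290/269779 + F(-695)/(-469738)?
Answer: 217333480810/63362723951 ≈ 3.4300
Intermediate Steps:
F(Q) = -Q*(-425 + Q) (F(Q) = -(Q + Q)*(Q - 425)/2 = -2*Q*(-425 + Q)/2 = -Q*(-425 + Q))
478290/269779 + F(-695)/(-469738) = 478290/269779 - 695*(425 - 1*(-695))/(-469738) = 478290*(1/269779) - 695*(425 + 695)*(-1/469738) = 478290/269779 - 695*1120*(-1/469738) = 478290/269779 - 778400*(-1/469738) = 478290/269779 + 389200/234869 = 217333480810/63362723951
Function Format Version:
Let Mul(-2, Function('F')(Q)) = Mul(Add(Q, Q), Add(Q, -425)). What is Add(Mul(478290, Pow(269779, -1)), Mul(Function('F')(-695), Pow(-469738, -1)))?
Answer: Rational(217333480810, 63362723951) ≈ 3.4300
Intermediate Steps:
Function('F')(Q) = Mul(-1, Q, Add(-425, Q)) (Function('F')(Q) = Mul(Rational(-1, 2), Mul(Add(Q, Q), Add(Q, -425))) = Mul(Rational(-1, 2), Mul(Mul(2, Q), Add(-425, Q))) = Mul(Rational(-1, 2), Mul(2, Q, Add(-425, Q))) = Mul(-1, Q, Add(-425, Q)))
Add(Mul(478290, Pow(269779, -1)), Mul(Function('F')(-695), Pow(-469738, -1))) = Add(Mul(478290, Pow(269779, -1)), Mul(Mul(-695, Add(425, Mul(-1, -695))), Pow(-469738, -1))) = Add(Mul(478290, Rational(1, 269779)), Mul(Mul(-695, Add(425, 695)), Rational(-1, 469738))) = Add(Rational(478290, 269779), Mul(Mul(-695, 1120), Rational(-1, 469738))) = Add(Rational(478290, 269779), Mul(-778400, Rational(-1, 469738))) = Add(Rational(478290, 269779), Rational(389200, 234869)) = Rational(217333480810, 63362723951)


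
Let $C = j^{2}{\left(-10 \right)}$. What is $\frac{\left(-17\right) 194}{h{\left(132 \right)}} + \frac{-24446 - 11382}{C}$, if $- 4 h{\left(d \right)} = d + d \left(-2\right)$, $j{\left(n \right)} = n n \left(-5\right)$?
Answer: $- \frac{206420581}{2062500} \approx -100.08$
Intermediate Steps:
$j{\left(n \right)} = - 5 n^{2}$ ($j{\left(n \right)} = n^{2} \left(-5\right) = - 5 n^{2}$)
$h{\left(d \right)} = \frac{d}{4}$ ($h{\left(d \right)} = - \frac{d + d \left(-2\right)}{4} = - \frac{d - 2 d}{4} = - \frac{\left(-1\right) d}{4} = \frac{d}{4}$)
$C = 250000$ ($C = \left(- 5 \left(-10\right)^{2}\right)^{2} = \left(\left(-5\right) 100\right)^{2} = \left(-500\right)^{2} = 250000$)
$\frac{\left(-17\right) 194}{h{\left(132 \right)}} + \frac{-24446 - 11382}{C} = \frac{\left(-17\right) 194}{\frac{1}{4} \cdot 132} + \frac{-24446 - 11382}{250000} = - \frac{3298}{33} - \frac{8957}{62500} = - \frac{206420581}{2062500}$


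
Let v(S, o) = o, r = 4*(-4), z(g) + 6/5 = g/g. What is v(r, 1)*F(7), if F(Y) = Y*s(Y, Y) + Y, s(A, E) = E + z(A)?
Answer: 273/5 ≈ 54.600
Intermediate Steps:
z(g) = -1/5 (z(g) = -6/5 + g/g = -6/5 + 1 = -1/5)
s(A, E) = -1/5 + E (s(A, E) = E - 1/5 = -1/5 + E)
r = -16
F(Y) = Y + Y*(-1/5 + Y) (F(Y) = Y*(-1/5 + Y) + Y = Y + Y*(-1/5 + Y))
v(r, 1)*F(7) = 1*((1/5)*7*(4 + 5*7)) = 1*((1/5)*7*(4 + 35)) = 1*((1/5)*7*39) = 1*(273/5) = 273/5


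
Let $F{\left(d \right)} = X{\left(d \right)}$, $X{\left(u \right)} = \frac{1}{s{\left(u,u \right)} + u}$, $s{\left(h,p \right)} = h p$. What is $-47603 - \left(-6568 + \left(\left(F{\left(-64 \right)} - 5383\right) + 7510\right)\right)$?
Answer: $- \frac{174029185}{4032} \approx -43162.0$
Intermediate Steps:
$X{\left(u \right)} = \frac{1}{u + u^{2}}$ ($X{\left(u \right)} = \frac{1}{u u + u} = \frac{1}{u^{2} + u} = \frac{1}{u + u^{2}}$)
$F{\left(d \right)} = \frac{1}{d \left(1 + d\right)}$
$-47603 - \left(-6568 + \left(\left(F{\left(-64 \right)} - 5383\right) + 7510\right)\right) = -47603 - \left(-6568 + \left(\left(\frac{1}{\left(-64\right) \left(1 - 64\right)} - 5383\right) + 7510\right)\right) = -47603 - \left(-6568 + \left(\left(- \frac{1}{64 \left(-63\right)} - 5383\right) + 7510\right)\right) = -47603 - \left(-6568 + \left(\left(\left(- \frac{1}{64}\right) \left(- \frac{1}{63}\right) - 5383\right) + 7510\right)\right) = -47603 - \left(-6568 + \left(\left(\frac{1}{4032} - 5383\right) + 7510\right)\right) = -47603 - \left(-6568 + \left(- \frac{21704255}{4032} + 7510\right)\right) = -47603 - \left(-6568 + \frac{8576065}{4032}\right) = -47603 - - \frac{17906111}{4032} = -47603 + \frac{17906111}{4032} = - \frac{174029185}{4032}$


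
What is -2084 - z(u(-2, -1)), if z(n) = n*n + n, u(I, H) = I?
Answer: -2086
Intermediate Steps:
z(n) = n + n² (z(n) = n² + n = n + n²)
-2084 - z(u(-2, -1)) = -2084 - (-2)*(1 - 2) = -2084 - (-2)*(-1) = -2084 - 1*2 = -2084 - 2 = -2086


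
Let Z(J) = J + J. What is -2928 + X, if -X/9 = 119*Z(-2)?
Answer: 1356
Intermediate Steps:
Z(J) = 2*J
X = 4284 (X = -1071*2*(-2) = -1071*(-4) = -9*(-476) = 4284)
-2928 + X = -2928 + 4284 = 1356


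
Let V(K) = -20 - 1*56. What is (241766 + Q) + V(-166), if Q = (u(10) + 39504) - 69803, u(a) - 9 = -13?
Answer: 211387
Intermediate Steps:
V(K) = -76 (V(K) = -20 - 56 = -76)
u(a) = -4 (u(a) = 9 - 13 = -4)
Q = -30303 (Q = (-4 + 39504) - 69803 = 39500 - 69803 = -30303)
(241766 + Q) + V(-166) = (241766 - 30303) - 76 = 211463 - 76 = 211387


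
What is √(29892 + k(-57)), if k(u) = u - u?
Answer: 2*√7473 ≈ 172.89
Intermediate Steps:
k(u) = 0
√(29892 + k(-57)) = √(29892 + 0) = √29892 = 2*√7473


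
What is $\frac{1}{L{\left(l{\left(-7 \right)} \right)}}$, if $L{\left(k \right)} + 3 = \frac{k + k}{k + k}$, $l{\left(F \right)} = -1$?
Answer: $- \frac{1}{2} \approx -0.5$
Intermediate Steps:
$L{\left(k \right)} = -2$ ($L{\left(k \right)} = -3 + \frac{k + k}{k + k} = -3 + \frac{2 k}{2 k} = -3 + 2 k \frac{1}{2 k} = -3 + 1 = -2$)
$\frac{1}{L{\left(l{\left(-7 \right)} \right)}} = \frac{1}{-2} = - \frac{1}{2}$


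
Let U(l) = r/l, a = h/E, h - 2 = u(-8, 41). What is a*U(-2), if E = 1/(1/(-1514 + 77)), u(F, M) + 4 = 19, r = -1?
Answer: -17/2874 ≈ -0.0059151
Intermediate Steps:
u(F, M) = 15 (u(F, M) = -4 + 19 = 15)
E = -1437 (E = 1/(1/(-1437)) = 1/(-1/1437) = -1437)
h = 17 (h = 2 + 15 = 17)
a = -17/1437 (a = 17/(-1437) = 17*(-1/1437) = -17/1437 ≈ -0.011830)
U(l) = -1/l
a*U(-2) = -(-17)/(1437*(-2)) = -(-17)*(-1)/(1437*2) = -17/1437*½ = -17/2874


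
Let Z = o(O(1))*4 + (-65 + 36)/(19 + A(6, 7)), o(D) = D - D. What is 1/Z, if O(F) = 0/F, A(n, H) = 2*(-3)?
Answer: -13/29 ≈ -0.44828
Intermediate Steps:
A(n, H) = -6
O(F) = 0
o(D) = 0
Z = -29/13 (Z = 0*4 + (-65 + 36)/(19 - 6) = 0 - 29/13 = -29/13 ≈ -2.2308)
1/Z = 1/(-29/13) = -13/29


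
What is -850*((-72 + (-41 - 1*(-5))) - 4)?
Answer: 95200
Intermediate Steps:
-850*((-72 + (-41 - 1*(-5))) - 4) = -850*((-72 + (-41 + 5)) - 4) = -850*((-72 - 36) - 4) = -850*(-108 - 4) = -850*(-112) = 95200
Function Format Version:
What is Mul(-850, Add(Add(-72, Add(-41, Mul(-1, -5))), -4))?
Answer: 95200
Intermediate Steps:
Mul(-850, Add(Add(-72, Add(-41, Mul(-1, -5))), -4)) = Mul(-850, Add(Add(-72, Add(-41, 5)), -4)) = Mul(-850, Add(Add(-72, -36), -4)) = Mul(-850, Add(-108, -4)) = Mul(-850, -112) = 95200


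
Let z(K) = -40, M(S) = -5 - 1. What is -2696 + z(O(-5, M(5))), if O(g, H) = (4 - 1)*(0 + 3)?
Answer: -2736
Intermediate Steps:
M(S) = -6
O(g, H) = 9 (O(g, H) = 3*3 = 9)
-2696 + z(O(-5, M(5))) = -2696 - 40 = -2736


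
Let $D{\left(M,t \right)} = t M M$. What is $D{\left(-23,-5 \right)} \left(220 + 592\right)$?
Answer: $-2147740$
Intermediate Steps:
$D{\left(M,t \right)} = t M^{2}$ ($D{\left(M,t \right)} = M t M = t M^{2}$)
$D{\left(-23,-5 \right)} \left(220 + 592\right) = - 5 \left(-23\right)^{2} \left(220 + 592\right) = \left(-5\right) 529 \cdot 812 = \left(-2645\right) 812 = -2147740$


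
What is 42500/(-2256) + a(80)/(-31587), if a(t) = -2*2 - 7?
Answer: -37289519/1979452 ≈ -18.838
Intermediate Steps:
a(t) = -11 (a(t) = -4 - 7 = -11)
42500/(-2256) + a(80)/(-31587) = 42500/(-2256) - 11/(-31587) = 42500*(-1/2256) - 11*(-1/31587) = -10625/564 + 11/31587 = -37289519/1979452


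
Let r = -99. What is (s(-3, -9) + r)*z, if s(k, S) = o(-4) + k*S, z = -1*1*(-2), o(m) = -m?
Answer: -136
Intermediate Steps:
z = 2 (z = -1*(-2) = 2)
s(k, S) = 4 + S*k (s(k, S) = -1*(-4) + k*S = 4 + S*k)
(s(-3, -9) + r)*z = ((4 - 9*(-3)) - 99)*2 = ((4 + 27) - 99)*2 = (31 - 99)*2 = -68*2 = -136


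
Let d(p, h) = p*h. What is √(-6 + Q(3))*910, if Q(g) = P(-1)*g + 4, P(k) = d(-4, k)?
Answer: 910*√10 ≈ 2877.7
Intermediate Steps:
d(p, h) = h*p
P(k) = -4*k (P(k) = k*(-4) = -4*k)
Q(g) = 4 + 4*g (Q(g) = (-4*(-1))*g + 4 = 4*g + 4 = 4 + 4*g)
√(-6 + Q(3))*910 = √(-6 + (4 + 4*3))*910 = √(-6 + (4 + 12))*910 = √(-6 + 16)*910 = √10*910 = 910*√10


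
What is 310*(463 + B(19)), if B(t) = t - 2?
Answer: 148800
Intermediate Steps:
B(t) = -2 + t
310*(463 + B(19)) = 310*(463 + (-2 + 19)) = 310*(463 + 17) = 310*480 = 148800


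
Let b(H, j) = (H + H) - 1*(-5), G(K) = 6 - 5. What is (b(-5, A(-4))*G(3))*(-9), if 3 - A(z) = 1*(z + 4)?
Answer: 45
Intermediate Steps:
G(K) = 1
A(z) = -1 - z (A(z) = 3 - (z + 4) = 3 - (4 + z) = 3 + (-4 - z) = -1 - z)
b(H, j) = 5 + 2*H (b(H, j) = 2*H + 5 = 5 + 2*H)
(b(-5, A(-4))*G(3))*(-9) = ((5 + 2*(-5))*1)*(-9) = ((5 - 10)*1)*(-9) = -5*1*(-9) = -5*(-9) = 45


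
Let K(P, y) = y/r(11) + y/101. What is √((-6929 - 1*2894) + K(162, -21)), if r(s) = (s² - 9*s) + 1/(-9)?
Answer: I*√3889295579929/19897 ≈ 99.117*I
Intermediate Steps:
r(s) = -⅑ + s² - 9*s (r(s) = (s² - 9*s) - ⅑ = -⅑ + s² - 9*s)
K(P, y) = 1106*y/19897 (K(P, y) = y/(-⅑ + 11² - 9*11) + y/101 = y/(-⅑ + 121 - 99) + y*(1/101) = y/(197/9) + y/101 = y*(9/197) + y/101 = 9*y/197 + y/101 = 1106*y/19897)
√((-6929 - 1*2894) + K(162, -21)) = √((-6929 - 1*2894) + (1106/19897)*(-21)) = √((-6929 - 2894) - 23226/19897) = √(-9823 - 23226/19897) = √(-195471457/19897) = I*√3889295579929/19897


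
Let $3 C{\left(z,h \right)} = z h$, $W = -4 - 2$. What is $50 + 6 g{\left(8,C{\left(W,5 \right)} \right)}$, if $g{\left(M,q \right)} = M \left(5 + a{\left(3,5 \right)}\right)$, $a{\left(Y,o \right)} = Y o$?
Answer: $1010$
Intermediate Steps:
$W = -6$ ($W = -4 - 2 = -6$)
$C{\left(z,h \right)} = \frac{h z}{3}$ ($C{\left(z,h \right)} = \frac{z h}{3} = \frac{h z}{3}$)
$g{\left(M,q \right)} = 20 M$ ($g{\left(M,q \right)} = M \left(5 + 3 \cdot 5\right) = M \left(5 + 15\right) = M 20 = 20 M$)
$50 + 6 g{\left(8,C{\left(W,5 \right)} \right)} = 50 + 6 \cdot 20 \cdot 8 = 50 + 6 \cdot 160 = 50 + 960 = 1010$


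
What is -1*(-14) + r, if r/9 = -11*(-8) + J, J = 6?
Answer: 860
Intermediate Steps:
r = 846 (r = 9*(-11*(-8) + 6) = 9*(88 + 6) = 9*94 = 846)
-1*(-14) + r = -1*(-14) + 846 = 14 + 846 = 860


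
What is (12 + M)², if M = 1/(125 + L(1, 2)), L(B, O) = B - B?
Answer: 2253001/15625 ≈ 144.19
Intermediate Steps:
L(B, O) = 0
M = 1/125 (M = 1/(125 + 0) = 1/125 ≈ 0.0080000)
(12 + M)² = (12 + 1/125)² = (1501/125)² = 2253001/15625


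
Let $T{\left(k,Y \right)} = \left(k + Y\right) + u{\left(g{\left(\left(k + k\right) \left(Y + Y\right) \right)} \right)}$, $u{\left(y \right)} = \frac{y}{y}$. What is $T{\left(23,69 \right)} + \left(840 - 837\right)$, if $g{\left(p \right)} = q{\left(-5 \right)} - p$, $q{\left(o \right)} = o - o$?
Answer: $96$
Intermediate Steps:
$q{\left(o \right)} = 0$
$g{\left(p \right)} = - p$ ($g{\left(p \right)} = 0 - p = - p$)
$u{\left(y \right)} = 1$
$T{\left(k,Y \right)} = 1 + Y + k$ ($T{\left(k,Y \right)} = \left(k + Y\right) + 1 = \left(Y + k\right) + 1 = 1 + Y + k$)
$T{\left(23,69 \right)} + \left(840 - 837\right) = \left(1 + 69 + 23\right) + \left(840 - 837\right) = 93 + \left(840 - 837\right) = 93 + 3 = 96$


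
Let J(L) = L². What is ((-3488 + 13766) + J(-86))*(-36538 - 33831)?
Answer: -1243701706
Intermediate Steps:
((-3488 + 13766) + J(-86))*(-36538 - 33831) = ((-3488 + 13766) + (-86)²)*(-36538 - 33831) = (10278 + 7396)*(-70369) = 17674*(-70369) = -1243701706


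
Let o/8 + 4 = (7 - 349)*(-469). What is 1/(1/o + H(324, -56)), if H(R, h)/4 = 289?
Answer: 1283152/1483323713 ≈ 0.00086505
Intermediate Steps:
H(R, h) = 1156 (H(R, h) = 4*289 = 1156)
o = 1283152 (o = -32 + 8*((7 - 349)*(-469)) = -32 + 8*(-342*(-469)) = -32 + 8*160398 = -32 + 1283184 = 1283152)
1/(1/o + H(324, -56)) = 1/(1/1283152 + 1156) = 1/(1483323713/1283152) = 1283152/1483323713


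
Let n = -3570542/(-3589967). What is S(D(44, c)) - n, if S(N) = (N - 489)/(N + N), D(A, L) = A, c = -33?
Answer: -1911743011/315917096 ≈ -6.0514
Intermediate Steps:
S(N) = (-489 + N)/(2*N) (S(N) = (-489 + N)/((2*N)) = (-489 + N)*(1/(2*N)) = (-489 + N)/(2*N))
n = 3570542/3589967 (n = -3570542*(-1/3589967) = 3570542/3589967 ≈ 0.99459)
S(D(44, c)) - n = (½)*(-489 + 44)/44 - 1*3570542/3589967 = (½)*(1/44)*(-445) - 3570542/3589967 = -445/88 - 3570542/3589967 = -1911743011/315917096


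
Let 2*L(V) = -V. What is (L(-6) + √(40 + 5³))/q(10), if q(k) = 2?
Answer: 3/2 + √165/2 ≈ 7.9226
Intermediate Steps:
L(V) = -V/2 (L(V) = (-V)/2 = -V/2)
(L(-6) + √(40 + 5³))/q(10) = (-½*(-6) + √(40 + 5³))/2 = (3 + √(40 + 125))/2 = (3 + √165)/2 = 3/2 + √165/2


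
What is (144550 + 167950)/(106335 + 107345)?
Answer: 15625/10684 ≈ 1.4625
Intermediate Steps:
(144550 + 167950)/(106335 + 107345) = 312500/213680 = 312500*(1/213680) = 15625/10684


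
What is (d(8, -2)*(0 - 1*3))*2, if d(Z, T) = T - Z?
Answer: 60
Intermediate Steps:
(d(8, -2)*(0 - 1*3))*2 = ((-2 - 1*8)*(0 - 1*3))*2 = ((-2 - 8)*(0 - 3))*2 = -10*(-3)*2 = 30*2 = 60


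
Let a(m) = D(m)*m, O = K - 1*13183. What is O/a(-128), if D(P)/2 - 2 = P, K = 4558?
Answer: -2875/10752 ≈ -0.26739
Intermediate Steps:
D(P) = 4 + 2*P
O = -8625 (O = 4558 - 1*13183 = 4558 - 13183 = -8625)
a(m) = m*(4 + 2*m) (a(m) = (4 + 2*m)*m = m*(4 + 2*m))
O/a(-128) = -8625*(-1/(256*(2 - 128))) = -8625/(2*(-128)*(-126)) = -8625/32256 = -8625*1/32256 = -2875/10752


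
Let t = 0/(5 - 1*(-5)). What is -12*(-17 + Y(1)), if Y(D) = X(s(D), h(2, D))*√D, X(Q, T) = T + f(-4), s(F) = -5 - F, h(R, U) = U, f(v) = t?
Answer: 192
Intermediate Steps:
t = 0 (t = 0/(5 + 5) = 0/10 = 0*(⅒) = 0)
f(v) = 0
X(Q, T) = T (X(Q, T) = T + 0 = T)
Y(D) = D^(3/2) (Y(D) = D*√D = D^(3/2))
-12*(-17 + Y(1)) = -12*(-17 + 1^(3/2)) = -12*(-17 + 1) = -12*(-16) = 192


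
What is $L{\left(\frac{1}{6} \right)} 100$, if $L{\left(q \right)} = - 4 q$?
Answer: $- \frac{200}{3} \approx -66.667$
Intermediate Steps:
$L{\left(\frac{1}{6} \right)} 100 = - \frac{4}{6} \cdot 100 = \left(-4\right) \frac{1}{6} \cdot 100 = \left(- \frac{2}{3}\right) 100 = - \frac{200}{3}$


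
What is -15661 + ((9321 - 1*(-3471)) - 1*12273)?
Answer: -15142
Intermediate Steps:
-15661 + ((9321 - 1*(-3471)) - 1*12273) = -15661 + ((9321 + 3471) - 12273) = -15661 + (12792 - 12273) = -15661 + 519 = -15142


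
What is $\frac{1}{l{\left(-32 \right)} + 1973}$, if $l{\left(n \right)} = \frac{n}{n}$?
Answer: $\frac{1}{1974} \approx 0.00050659$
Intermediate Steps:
$l{\left(n \right)} = 1$
$\frac{1}{l{\left(-32 \right)} + 1973} = \frac{1}{1 + 1973} = \frac{1}{1974}$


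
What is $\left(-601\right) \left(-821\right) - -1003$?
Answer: $494424$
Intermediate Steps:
$\left(-601\right) \left(-821\right) - -1003 = 493421 + 1003 = 494424$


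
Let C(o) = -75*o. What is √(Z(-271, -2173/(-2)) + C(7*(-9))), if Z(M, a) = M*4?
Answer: √3641 ≈ 60.341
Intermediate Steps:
Z(M, a) = 4*M
√(Z(-271, -2173/(-2)) + C(7*(-9))) = √(4*(-271) - 525*(-9)) = √(-1084 - 75*(-63)) = √(-1084 + 4725) = √3641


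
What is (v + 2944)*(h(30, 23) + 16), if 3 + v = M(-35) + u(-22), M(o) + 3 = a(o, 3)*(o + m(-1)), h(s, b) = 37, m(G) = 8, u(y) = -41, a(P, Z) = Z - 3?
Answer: 153541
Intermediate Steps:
a(P, Z) = -3 + Z
M(o) = -3 (M(o) = -3 + (-3 + 3)*(o + 8) = -3 + 0*(8 + o) = -3 + 0 = -3)
v = -47 (v = -3 + (-3 - 41) = -3 - 44 = -47)
(v + 2944)*(h(30, 23) + 16) = (-47 + 2944)*(37 + 16) = 2897*53 = 153541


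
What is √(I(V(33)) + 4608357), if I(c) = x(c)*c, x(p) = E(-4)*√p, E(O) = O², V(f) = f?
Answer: √(4608357 + 528*√33) ≈ 2147.4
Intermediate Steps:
x(p) = 16*√p (x(p) = (-4)²*√p = 16*√p)
I(c) = 16*c^(3/2) (I(c) = (16*√c)*c = 16*c^(3/2))
√(I(V(33)) + 4608357) = √(16*33^(3/2) + 4608357) = √(16*(33*√33) + 4608357) = √(528*√33 + 4608357) = √(4608357 + 528*√33)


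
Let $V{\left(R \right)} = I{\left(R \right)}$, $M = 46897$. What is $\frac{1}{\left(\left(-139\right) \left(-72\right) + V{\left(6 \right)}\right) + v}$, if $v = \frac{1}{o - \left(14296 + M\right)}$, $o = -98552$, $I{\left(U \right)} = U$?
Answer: $\frac{159745}{1599686429} \approx 9.986 \cdot 10^{-5}$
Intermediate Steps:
$V{\left(R \right)} = R$
$v = - \frac{1}{159745}$ ($v = \frac{1}{-98552 - 61193} = \frac{1}{-159745} = - \frac{1}{159745} \approx -6.26 \cdot 10^{-6}$)
$\frac{1}{\left(\left(-139\right) \left(-72\right) + V{\left(6 \right)}\right) + v} = \frac{1}{\left(\left(-139\right) \left(-72\right) + 6\right) - \frac{1}{159745}} = \frac{1}{\left(10008 + 6\right) - \frac{1}{159745}} = \frac{1}{10014 - \frac{1}{159745}} = \frac{1}{\frac{1599686429}{159745}} = \frac{159745}{1599686429}$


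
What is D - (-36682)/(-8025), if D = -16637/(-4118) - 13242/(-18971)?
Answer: 104770034879/626933688450 ≈ 0.16711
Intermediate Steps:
D = 370151083/78122578 (D = -16637*(-1/4118) - 13242*(-1/18971) = 16637/4118 + 13242/18971 = 370151083/78122578 ≈ 4.7381)
D - (-36682)/(-8025) = 370151083/78122578 - (-36682)/(-8025) = 370151083/78122578 - (-36682)*(-1)/8025 = 370151083/78122578 - 1*36682/8025 = 370151083/78122578 - 36682/8025 = 104770034879/626933688450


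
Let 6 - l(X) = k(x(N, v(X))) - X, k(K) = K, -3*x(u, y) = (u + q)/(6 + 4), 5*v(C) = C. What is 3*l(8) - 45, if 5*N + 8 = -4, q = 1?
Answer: -157/50 ≈ -3.1400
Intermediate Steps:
v(C) = C/5
N = -12/5 (N = -8/5 + (1/5)*(-4) = -8/5 - 4/5 = -12/5 ≈ -2.4000)
x(u, y) = -1/30 - u/30 (x(u, y) = -(u + 1)/(3*(6 + 4)) = -(1 + u)/(3*10) = -(1/10 + u/10)/3 = -1/30 - u/30)
l(X) = 893/150 + X (l(X) = 6 - ((-1/30 - 1/30*(-12/5)) - X) = 6 - ((-1/30 + 2/25) - X) = 6 - (7/150 - X) = 6 + (-7/150 + X) = 893/150 + X)
3*l(8) - 45 = 3*(893/150 + 8) - 45 = 3*(2093/150) - 45 = 2093/50 - 45 = -157/50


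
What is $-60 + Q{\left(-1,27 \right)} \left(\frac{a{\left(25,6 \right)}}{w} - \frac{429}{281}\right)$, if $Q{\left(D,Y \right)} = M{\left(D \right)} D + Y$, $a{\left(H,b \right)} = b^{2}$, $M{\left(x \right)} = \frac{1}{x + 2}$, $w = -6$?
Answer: $- \frac{71850}{281} \approx -255.69$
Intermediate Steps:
$M{\left(x \right)} = \frac{1}{2 + x}$
$Q{\left(D,Y \right)} = Y + \frac{D}{2 + D}$ ($Q{\left(D,Y \right)} = \frac{D}{2 + D} + Y = Y + \frac{D}{2 + D}$)
$-60 + Q{\left(-1,27 \right)} \left(\frac{a{\left(25,6 \right)}}{w} - \frac{429}{281}\right) = -60 + \frac{-1 + 27 \left(2 - 1\right)}{2 - 1} \left(\frac{6^{2}}{-6} - \frac{429}{281}\right) = -60 + \frac{-1 + 27 \cdot 1}{1} \left(36 \left(- \frac{1}{6}\right) - \frac{429}{281}\right) = -60 + 1 \left(-1 + 27\right) \left(-6 - \frac{429}{281}\right) = -60 + 1 \cdot 26 \left(- \frac{2115}{281}\right) = -60 + 26 \left(- \frac{2115}{281}\right) = -60 - \frac{54990}{281} = - \frac{71850}{281}$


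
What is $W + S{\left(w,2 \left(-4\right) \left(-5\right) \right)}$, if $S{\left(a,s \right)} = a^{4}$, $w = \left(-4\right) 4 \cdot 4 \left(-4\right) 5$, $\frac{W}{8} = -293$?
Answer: $2684354557656$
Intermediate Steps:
$W = -2344$ ($W = 8 \left(-293\right) = -2344$)
$w = 1280$ ($w = \left(-16\right) \left(-16\right) 5 = 256 \cdot 5 = 1280$)
$W + S{\left(w,2 \left(-4\right) \left(-5\right) \right)} = -2344 + 1280^{4} = -2344 + 2684354560000 = 2684354557656$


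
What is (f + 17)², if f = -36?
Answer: 361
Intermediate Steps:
(f + 17)² = (-36 + 17)² = (-19)² = 361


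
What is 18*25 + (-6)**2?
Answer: 486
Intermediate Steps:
18*25 + (-6)**2 = 450 + 36 = 486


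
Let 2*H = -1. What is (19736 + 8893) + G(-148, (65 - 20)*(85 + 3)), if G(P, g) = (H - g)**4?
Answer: 3936588806160145/16 ≈ 2.4604e+14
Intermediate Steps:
H = -1/2 (H = (1/2)*(-1) = -1/2 ≈ -0.50000)
G(P, g) = (-1/2 - g)**4
(19736 + 8893) + G(-148, (65 - 20)*(85 + 3)) = (19736 + 8893) + (1 + 2*((65 - 20)*(85 + 3)))**4/16 = 28629 + (1 + 2*(45*88))**4/16 = 28629 + (1 + 2*3960)**4/16 = 28629 + (1 + 7920)**4/16 = 28629 + (1/16)*7921**4 = 28629 + (1/16)*3936588805702081 = 28629 + 3936588805702081/16 = 3936588806160145/16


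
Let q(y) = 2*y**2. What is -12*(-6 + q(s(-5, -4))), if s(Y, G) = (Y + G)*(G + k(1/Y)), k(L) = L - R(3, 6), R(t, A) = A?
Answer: -5054544/25 ≈ -2.0218e+5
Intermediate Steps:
k(L) = -6 + L (k(L) = L - 1*6 = L - 6 = -6 + L)
s(Y, G) = (G + Y)*(-6 + G + 1/Y) (s(Y, G) = (Y + G)*(G + (-6 + 1/Y)) = (G + Y)*(-6 + G + 1/Y))
-12*(-6 + q(s(-5, -4))) = -12*(-6 + 2*(1 + (-4)**2 - 6*(-4) - 6*(-5) - 4*(-5) - 4/(-5))**2) = -12*(-6 + 2*(1 + 16 + 24 + 30 + 20 - 4*(-1/5))**2) = -12*(-6 + 2*(1 + 16 + 24 + 30 + 20 + 4/5)**2) = -12*(-6 + 2*(459/5)**2) = -12*(-6 + 2*(210681/25)) = -12*(-6 + 421362/25) = -12*421212/25 = -5054544/25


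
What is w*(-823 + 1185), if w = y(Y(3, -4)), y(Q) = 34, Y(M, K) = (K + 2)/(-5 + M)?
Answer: 12308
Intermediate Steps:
Y(M, K) = (2 + K)/(-5 + M)
w = 34
w*(-823 + 1185) = 34*(-823 + 1185) = 34*362 = 12308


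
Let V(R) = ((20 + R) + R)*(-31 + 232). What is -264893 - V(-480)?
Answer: -75953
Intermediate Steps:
V(R) = 4020 + 402*R (V(R) = (20 + 2*R)*201 = 4020 + 402*R)
-264893 - V(-480) = -264893 - (4020 + 402*(-480)) = -264893 - (4020 - 192960) = -264893 - 1*(-188940) = -264893 + 188940 = -75953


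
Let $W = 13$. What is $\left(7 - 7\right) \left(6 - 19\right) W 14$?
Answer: $0$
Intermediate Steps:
$\left(7 - 7\right) \left(6 - 19\right) W 14 = \left(7 - 7\right) \left(6 - 19\right) 13 \cdot 14 = 0 \left(-13\right) 13 \cdot 14 = 0 \cdot 13 \cdot 14 = 0 \cdot 14 = 0$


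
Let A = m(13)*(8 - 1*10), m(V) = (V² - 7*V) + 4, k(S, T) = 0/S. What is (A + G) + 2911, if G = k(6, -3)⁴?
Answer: 2747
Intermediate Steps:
k(S, T) = 0
m(V) = 4 + V² - 7*V
G = 0 (G = 0⁴ = 0)
A = -164 (A = (4 + 13² - 7*13)*(8 - 1*10) = (4 + 169 - 91)*(8 - 10) = 82*(-2) = -164)
(A + G) + 2911 = (-164 + 0) + 2911 = -164 + 2911 = 2747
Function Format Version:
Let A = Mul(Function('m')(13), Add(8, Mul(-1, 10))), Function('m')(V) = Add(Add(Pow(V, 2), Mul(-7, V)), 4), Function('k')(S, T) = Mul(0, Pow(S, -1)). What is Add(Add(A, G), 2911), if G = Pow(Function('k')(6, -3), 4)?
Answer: 2747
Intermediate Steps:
Function('k')(S, T) = 0
Function('m')(V) = Add(4, Pow(V, 2), Mul(-7, V))
G = 0 (G = Pow(0, 4) = 0)
A = -164 (A = Mul(Add(4, Pow(13, 2), Mul(-7, 13)), Add(8, Mul(-1, 10))) = Mul(Add(4, 169, -91), Add(8, -10)) = Mul(82, -2) = -164)
Add(Add(A, G), 2911) = Add(Add(-164, 0), 2911) = Add(-164, 2911) = 2747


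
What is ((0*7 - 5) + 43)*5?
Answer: 190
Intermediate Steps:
((0*7 - 5) + 43)*5 = ((0 - 5) + 43)*5 = (-5 + 43)*5 = 38*5 = 190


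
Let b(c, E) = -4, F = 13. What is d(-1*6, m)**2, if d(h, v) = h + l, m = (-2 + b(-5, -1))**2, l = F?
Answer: 49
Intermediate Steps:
l = 13
m = 36 (m = (-2 - 4)**2 = (-6)**2 = 36)
d(h, v) = 13 + h (d(h, v) = h + 13 = 13 + h)
d(-1*6, m)**2 = (13 - 1*6)**2 = (13 - 6)**2 = 7**2 = 49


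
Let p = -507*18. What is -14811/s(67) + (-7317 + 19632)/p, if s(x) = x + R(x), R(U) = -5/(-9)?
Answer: -203995699/924768 ≈ -220.59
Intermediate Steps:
R(U) = 5/9 (R(U) = -5*(-⅑) = 5/9)
s(x) = 5/9 + x (s(x) = x + 5/9 = 5/9 + x)
p = -9126
-14811/s(67) + (-7317 + 19632)/p = -14811/(5/9 + 67) + (-7317 + 19632)/(-9126) = -14811/608/9 + 12315*(-1/9126) = -14811*9/608 - 4105/3042 = -133299/608 - 4105/3042 = -203995699/924768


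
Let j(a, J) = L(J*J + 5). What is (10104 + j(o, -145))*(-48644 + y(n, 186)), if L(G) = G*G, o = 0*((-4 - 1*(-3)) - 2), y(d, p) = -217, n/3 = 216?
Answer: -21609803526444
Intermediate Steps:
n = 648 (n = 3*216 = 648)
o = 0 (o = 0*((-4 + 3) - 2) = 0*(-1 - 2) = 0*(-3) = 0)
L(G) = G²
j(a, J) = (5 + J²)² (j(a, J) = (J*J + 5)² = (J² + 5)² = (5 + J²)²)
(10104 + j(o, -145))*(-48644 + y(n, 186)) = (10104 + (5 + (-145)²)²)*(-48644 - 217) = (10104 + (5 + 21025)²)*(-48861) = (10104 + 21030²)*(-48861) = (10104 + 442260900)*(-48861) = 442271004*(-48861) = -21609803526444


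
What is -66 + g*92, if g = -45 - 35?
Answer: -7426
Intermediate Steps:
g = -80
-66 + g*92 = -66 - 80*92 = -66 - 7360 = -7426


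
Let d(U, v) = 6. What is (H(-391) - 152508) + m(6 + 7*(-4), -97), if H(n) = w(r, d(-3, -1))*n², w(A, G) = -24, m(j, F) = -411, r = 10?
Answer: -3822063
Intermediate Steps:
H(n) = -24*n²
(H(-391) - 152508) + m(6 + 7*(-4), -97) = (-24*(-391)² - 152508) - 411 = (-24*152881 - 152508) - 411 = (-3669144 - 152508) - 411 = -3821652 - 411 = -3822063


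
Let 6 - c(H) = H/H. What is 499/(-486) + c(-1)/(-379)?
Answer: -191551/184194 ≈ -1.0399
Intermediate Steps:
c(H) = 5 (c(H) = 6 - H/H = 6 - 1*1 = 6 - 1 = 5)
499/(-486) + c(-1)/(-379) = 499/(-486) + 5/(-379) = 499*(-1/486) + 5*(-1/379) = -499/486 - 5/379 = -191551/184194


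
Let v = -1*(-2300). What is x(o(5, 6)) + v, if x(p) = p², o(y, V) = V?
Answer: 2336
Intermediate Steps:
v = 2300
x(o(5, 6)) + v = 6² + 2300 = 36 + 2300 = 2336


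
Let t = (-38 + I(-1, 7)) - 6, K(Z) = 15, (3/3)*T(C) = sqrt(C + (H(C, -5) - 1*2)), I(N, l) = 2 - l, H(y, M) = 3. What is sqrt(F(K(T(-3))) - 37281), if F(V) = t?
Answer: I*sqrt(37330) ≈ 193.21*I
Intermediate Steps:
T(C) = sqrt(1 + C) (T(C) = sqrt(C + (3 - 1*2)) = sqrt(C + (3 - 2)) = sqrt(C + 1) = sqrt(1 + C))
t = -49 (t = (-38 + (2 - 1*7)) - 6 = (-38 + (2 - 7)) - 6 = (-38 - 5) - 6 = -43 - 6 = -49)
F(V) = -49
sqrt(F(K(T(-3))) - 37281) = sqrt(-49 - 37281) = sqrt(-37330) = I*sqrt(37330)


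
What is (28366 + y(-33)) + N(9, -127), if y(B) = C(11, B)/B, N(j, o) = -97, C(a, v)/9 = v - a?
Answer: 28281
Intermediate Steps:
C(a, v) = -9*a + 9*v (C(a, v) = 9*(v - a) = -9*a + 9*v)
y(B) = (-99 + 9*B)/B (y(B) = (-9*11 + 9*B)/B = (-99 + 9*B)/B)
(28366 + y(-33)) + N(9, -127) = (28366 + (9 - 99/(-33))) - 97 = (28366 + (9 - 99*(-1/33))) - 97 = (28366 + (9 + 3)) - 97 = (28366 + 12) - 97 = 28378 - 97 = 28281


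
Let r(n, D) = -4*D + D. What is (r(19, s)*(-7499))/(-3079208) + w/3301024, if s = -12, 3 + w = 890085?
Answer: 226994078637/635283719312 ≈ 0.35731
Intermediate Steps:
w = 890082 (w = -3 + 890085 = 890082)
r(n, D) = -3*D
(r(19, s)*(-7499))/(-3079208) + w/3301024 = (-3*(-12)*(-7499))/(-3079208) + 890082/3301024 = (36*(-7499))*(-1/3079208) + 890082*(1/3301024) = -269964*(-1/3079208) + 445041/1650512 = 67491/769802 + 445041/1650512 = 226994078637/635283719312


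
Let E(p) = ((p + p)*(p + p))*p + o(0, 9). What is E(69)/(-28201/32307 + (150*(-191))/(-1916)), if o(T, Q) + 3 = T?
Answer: 40669460637498/435781217 ≈ 93325.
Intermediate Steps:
o(T, Q) = -3 + T
E(p) = -3 + 4*p**3 (E(p) = ((p + p)*(p + p))*p + (-3 + 0) = ((2*p)*(2*p))*p - 3 = (4*p**2)*p - 3 = 4*p**3 - 3 = -3 + 4*p**3)
E(69)/(-28201/32307 + (150*(-191))/(-1916)) = (-3 + 4*69**3)/(-28201/32307 + (150*(-191))/(-1916)) = (-3 + 4*328509)/(-28201*1/32307 - 28650*(-1/1916)) = (-3 + 1314036)/(-28201/32307 + 14325/958) = 1314033/(435781217/30950106) = 1314033*(30950106/435781217) = 40669460637498/435781217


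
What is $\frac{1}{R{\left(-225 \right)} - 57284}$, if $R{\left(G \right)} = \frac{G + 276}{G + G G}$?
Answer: $- \frac{16800}{962371183} \approx -1.7457 \cdot 10^{-5}$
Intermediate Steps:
$R{\left(G \right)} = \frac{276 + G}{G + G^{2}}$
$\frac{1}{R{\left(-225 \right)} - 57284} = \frac{1}{\frac{276 - 225}{\left(-225\right) \left(1 - 225\right)} - 57284} = \frac{1}{\left(- \frac{1}{225}\right) \frac{1}{-224} \cdot 51 - 57284} = \frac{1}{\left(- \frac{1}{225}\right) \left(- \frac{1}{224}\right) 51 - 57284} = \frac{1}{\frac{17}{16800} - 57284} = \frac{1}{- \frac{962371183}{16800}} = - \frac{16800}{962371183}$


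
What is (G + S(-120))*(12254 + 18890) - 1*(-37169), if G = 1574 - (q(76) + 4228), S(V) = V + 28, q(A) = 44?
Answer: -86854591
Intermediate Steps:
S(V) = 28 + V
G = -2698 (G = 1574 - (44 + 4228) = 1574 - 1*4272 = 1574 - 4272 = -2698)
(G + S(-120))*(12254 + 18890) - 1*(-37169) = (-2698 + (28 - 120))*(12254 + 18890) - 1*(-37169) = (-2698 - 92)*31144 + 37169 = -2790*31144 + 37169 = -86891760 + 37169 = -86854591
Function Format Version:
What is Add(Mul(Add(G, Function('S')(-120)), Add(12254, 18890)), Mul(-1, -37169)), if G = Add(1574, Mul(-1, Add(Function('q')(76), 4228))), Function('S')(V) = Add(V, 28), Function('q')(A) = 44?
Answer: -86854591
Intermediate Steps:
Function('S')(V) = Add(28, V)
G = -2698 (G = Add(1574, Mul(-1, Add(44, 4228))) = Add(1574, Mul(-1, 4272)) = Add(1574, -4272) = -2698)
Add(Mul(Add(G, Function('S')(-120)), Add(12254, 18890)), Mul(-1, -37169)) = Add(Mul(Add(-2698, Add(28, -120)), Add(12254, 18890)), Mul(-1, -37169)) = Add(Mul(Add(-2698, -92), 31144), 37169) = Add(Mul(-2790, 31144), 37169) = Add(-86891760, 37169) = -86854591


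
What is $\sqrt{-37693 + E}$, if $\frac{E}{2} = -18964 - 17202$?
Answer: $15 i \sqrt{489} \approx 331.7 i$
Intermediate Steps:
$E = -72332$ ($E = 2 \left(-18964 - 17202\right) = 2 \left(-36166\right) = -72332$)
$\sqrt{-37693 + E} = \sqrt{-37693 - 72332} = \sqrt{-110025} = 15 i \sqrt{489}$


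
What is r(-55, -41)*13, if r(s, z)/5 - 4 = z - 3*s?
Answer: 8320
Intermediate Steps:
r(s, z) = 20 - 15*s + 5*z (r(s, z) = 20 + 5*(z - 3*s) = 20 + (-15*s + 5*z) = 20 - 15*s + 5*z)
r(-55, -41)*13 = (20 - 15*(-55) + 5*(-41))*13 = (20 + 825 - 205)*13 = 640*13 = 8320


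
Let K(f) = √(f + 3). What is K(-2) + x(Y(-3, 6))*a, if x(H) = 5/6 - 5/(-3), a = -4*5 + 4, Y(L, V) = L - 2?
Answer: -39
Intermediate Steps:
Y(L, V) = -2 + L
a = -16 (a = -20 + 4 = -16)
x(H) = 5/2 (x(H) = 5*(⅙) - 5*(-⅓) = ⅚ + 5/3 = 5/2)
K(f) = √(3 + f)
K(-2) + x(Y(-3, 6))*a = √(3 - 2) + (5/2)*(-16) = √1 - 40 = 1 - 40 = -39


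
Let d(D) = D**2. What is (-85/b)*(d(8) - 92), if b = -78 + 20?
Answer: -1190/29 ≈ -41.034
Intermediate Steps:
b = -58
(-85/b)*(d(8) - 92) = (-85/(-58))*(8**2 - 92) = (-85*(-1/58))*(64 - 92) = (85/58)*(-28) = -1190/29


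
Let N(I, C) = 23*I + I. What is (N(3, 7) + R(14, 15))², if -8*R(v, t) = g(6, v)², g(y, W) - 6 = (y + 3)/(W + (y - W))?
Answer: 4322241/1024 ≈ 4220.9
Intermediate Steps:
g(y, W) = 6 + (3 + y)/y (g(y, W) = 6 + (y + 3)/(W + (y - W)) = 6 + (3 + y)/y)
R(v, t) = -225/32 (R(v, t) = -(7 + 3/6)²/8 = -(7 + 3*(⅙))²/8 = -(7 + ½)²/8 = -(15/2)²/8 = -⅛*225/4 = -225/32)
N(I, C) = 24*I
(N(3, 7) + R(14, 15))² = (24*3 - 225/32)² = (72 - 225/32)² = (2079/32)² = 4322241/1024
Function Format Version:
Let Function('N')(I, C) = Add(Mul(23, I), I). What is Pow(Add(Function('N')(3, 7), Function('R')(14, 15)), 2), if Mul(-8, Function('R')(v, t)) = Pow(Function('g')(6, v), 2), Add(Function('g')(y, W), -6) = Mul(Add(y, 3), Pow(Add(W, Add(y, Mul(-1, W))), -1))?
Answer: Rational(4322241, 1024) ≈ 4220.9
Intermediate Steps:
Function('g')(y, W) = Add(6, Mul(Pow(y, -1), Add(3, y))) (Function('g')(y, W) = Add(6, Mul(Add(y, 3), Pow(Add(W, Add(y, Mul(-1, W))), -1))) = Add(6, Mul(Add(3, y), Pow(y, -1))) = Add(6, Mul(Pow(y, -1), Add(3, y))))
Function('R')(v, t) = Rational(-225, 32) (Function('R')(v, t) = Mul(Rational(-1, 8), Pow(Add(7, Mul(3, Pow(6, -1))), 2)) = Mul(Rational(-1, 8), Pow(Add(7, Mul(3, Rational(1, 6))), 2)) = Mul(Rational(-1, 8), Pow(Add(7, Rational(1, 2)), 2)) = Mul(Rational(-1, 8), Pow(Rational(15, 2), 2)) = Mul(Rational(-1, 8), Rational(225, 4)) = Rational(-225, 32))
Function('N')(I, C) = Mul(24, I)
Pow(Add(Function('N')(3, 7), Function('R')(14, 15)), 2) = Pow(Add(Mul(24, 3), Rational(-225, 32)), 2) = Pow(Add(72, Rational(-225, 32)), 2) = Pow(Rational(2079, 32), 2) = Rational(4322241, 1024)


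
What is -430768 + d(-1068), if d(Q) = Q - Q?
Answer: -430768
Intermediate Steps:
d(Q) = 0
-430768 + d(-1068) = -430768 + 0 = -430768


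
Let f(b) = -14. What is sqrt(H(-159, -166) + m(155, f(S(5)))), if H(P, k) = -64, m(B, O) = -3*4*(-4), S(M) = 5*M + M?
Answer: 4*I ≈ 4.0*I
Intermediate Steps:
S(M) = 6*M
m(B, O) = 48 (m(B, O) = -12*(-4) = 48)
sqrt(H(-159, -166) + m(155, f(S(5)))) = sqrt(-64 + 48) = sqrt(-16) = 4*I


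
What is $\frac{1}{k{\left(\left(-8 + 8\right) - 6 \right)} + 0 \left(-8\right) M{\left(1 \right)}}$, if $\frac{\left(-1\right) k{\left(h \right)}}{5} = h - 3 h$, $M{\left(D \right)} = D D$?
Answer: $- \frac{1}{60} \approx -0.016667$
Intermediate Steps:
$M{\left(D \right)} = D^{2}$
$k{\left(h \right)} = 10 h$ ($k{\left(h \right)} = - 5 \left(h - 3 h\right) = - 5 \left(- 2 h\right) = 10 h$)
$\frac{1}{k{\left(\left(-8 + 8\right) - 6 \right)} + 0 \left(-8\right) M{\left(1 \right)}} = \frac{1}{10 \left(\left(-8 + 8\right) - 6\right) + 0 \left(-8\right) 1^{2}} = \frac{1}{10 \left(0 - 6\right) + 0 \cdot 1} = \frac{1}{10 \left(-6\right) + 0} = \frac{1}{-60 + 0} = \frac{1}{-60} = - \frac{1}{60}$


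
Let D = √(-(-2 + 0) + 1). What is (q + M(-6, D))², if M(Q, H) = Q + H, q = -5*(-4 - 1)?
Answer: (19 + √3)² ≈ 429.82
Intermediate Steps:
q = 25 (q = -5*(-5) = 25)
D = √3 (D = √(-1*(-2) + 1) = √(2 + 1) = √3 ≈ 1.7320)
M(Q, H) = H + Q
(q + M(-6, D))² = (25 + (√3 - 6))² = (25 + (-6 + √3))² = (19 + √3)²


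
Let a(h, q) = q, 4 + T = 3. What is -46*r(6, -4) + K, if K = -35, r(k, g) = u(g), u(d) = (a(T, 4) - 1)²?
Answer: -449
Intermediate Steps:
T = -1 (T = -4 + 3 = -1)
u(d) = 9 (u(d) = (4 - 1)² = 3² = 9)
r(k, g) = 9
-46*r(6, -4) + K = -46*9 - 35 = -414 - 35 = -449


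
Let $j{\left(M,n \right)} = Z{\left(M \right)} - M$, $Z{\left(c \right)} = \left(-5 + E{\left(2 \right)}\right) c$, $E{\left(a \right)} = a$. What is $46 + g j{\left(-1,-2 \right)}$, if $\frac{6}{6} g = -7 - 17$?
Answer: $-50$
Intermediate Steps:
$Z{\left(c \right)} = - 3 c$ ($Z{\left(c \right)} = \left(-5 + 2\right) c = - 3 c$)
$g = -24$ ($g = -7 - 17 = -24$)
$j{\left(M,n \right)} = - 4 M$ ($j{\left(M,n \right)} = - 3 M - M = - 4 M$)
$46 + g j{\left(-1,-2 \right)} = 46 - 24 \left(\left(-4\right) \left(-1\right)\right) = 46 - 96 = -50$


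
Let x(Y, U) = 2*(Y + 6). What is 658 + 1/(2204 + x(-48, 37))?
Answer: 1394961/2120 ≈ 658.00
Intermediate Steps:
x(Y, U) = 12 + 2*Y (x(Y, U) = 2*(6 + Y) = 12 + 2*Y)
658 + 1/(2204 + x(-48, 37)) = 658 + 1/(2204 + (12 + 2*(-48))) = 658 + 1/(2204 + (12 - 96)) = 658 + 1/(2204 - 84) = 658 + 1/2120 = 1394961/2120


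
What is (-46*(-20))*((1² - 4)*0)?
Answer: 0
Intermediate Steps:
(-46*(-20))*((1² - 4)*0) = 920*((1 - 4)*0) = 920*(-3*0) = 920*0 = 0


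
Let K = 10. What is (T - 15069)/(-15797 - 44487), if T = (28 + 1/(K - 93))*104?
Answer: 1009135/5003572 ≈ 0.20168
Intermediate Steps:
T = 241592/83 (T = (28 + 1/(10 - 93))*104 = (28 + 1/(-83))*104 = (28 - 1/83)*104 = (2323/83)*104 = 241592/83 ≈ 2910.7)
(T - 15069)/(-15797 - 44487) = (241592/83 - 15069)/(-15797 - 44487) = -1009135/83/(-60284) = -1009135/83*(-1/60284) = 1009135/5003572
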